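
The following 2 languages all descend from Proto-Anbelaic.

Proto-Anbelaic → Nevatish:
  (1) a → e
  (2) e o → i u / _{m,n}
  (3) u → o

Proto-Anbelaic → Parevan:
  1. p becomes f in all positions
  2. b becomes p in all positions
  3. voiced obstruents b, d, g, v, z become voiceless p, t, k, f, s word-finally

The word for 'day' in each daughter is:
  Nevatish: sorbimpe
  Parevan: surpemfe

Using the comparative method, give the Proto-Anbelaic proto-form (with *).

*surbempe

Position 5: Nevatish has i, Parevan has e. Parevan preserves e here (none of its changes turn any other segment into e), so the proto-segment is *e.
Position 7: Nevatish has p, Parevan has f. Nevatish preserves p here (none of its changes turn any other segment into p), so the proto-segment is *p.
Position 4: Nevatish has b, Parevan has p. Nevatish preserves b here (none of its changes turn any other segment into b), so the proto-segment is *b.
Continuing position by position gives *surbempe; check it forward:
Nevatish: start from *surbempe.
  rule 1: no change — surbempe
  rule 2 (pre-nasal raising): surbempe → surbimpe
  rule 3 (vowel merger): surbimpe → sorbimpe
  ⇒ Nevatish sorbimpe
Parevan: *surbempe
  surbempe → surbemfe   [unconditioned shift]
  surbemfe → surpemfe   [unconditioned shift]
  surpemfe (rule 3 does not apply)
  giving Parevan surpemfe.
No other proto-form is consistent with every reflex, so the reconstruction is *surbempe.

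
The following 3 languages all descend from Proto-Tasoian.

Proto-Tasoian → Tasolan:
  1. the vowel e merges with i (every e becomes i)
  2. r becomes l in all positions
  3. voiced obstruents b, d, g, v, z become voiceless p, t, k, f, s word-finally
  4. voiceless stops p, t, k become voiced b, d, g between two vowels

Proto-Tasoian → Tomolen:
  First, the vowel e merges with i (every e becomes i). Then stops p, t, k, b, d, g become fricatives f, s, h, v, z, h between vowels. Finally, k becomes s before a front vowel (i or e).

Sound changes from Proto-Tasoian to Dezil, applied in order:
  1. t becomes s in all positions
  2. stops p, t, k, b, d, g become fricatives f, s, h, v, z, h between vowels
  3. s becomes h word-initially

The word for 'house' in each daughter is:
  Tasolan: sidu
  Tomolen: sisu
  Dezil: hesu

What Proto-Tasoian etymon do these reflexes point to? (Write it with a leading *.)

*setu

Position 2: Tasolan has i, Tomolen has i, Dezil has e. Dezil preserves e here (none of its changes turn any other segment into e), so the proto-segment is *e.
Position 3: Tasolan has d, Tomolen has s, Dezil has s. Taking the neighbouring segments as reconstructed: Tasolan d could go back to *t or *d; Tomolen s could go back to *t or *s; Dezil s could go back to *t or *s — the one source consistent with every daughter is *t.
This points to *setu. Verify forward in each daughter:
Tasolan: *setu > situ > sidu  (by vowel merger, intervocalic voicing)
Tomolen: start from *setu.
  rule 1 (vowel merger): setu → situ
  rule 2 (intervocalic lenition): situ → sisu
  rule 3: no change — sisu
  ⇒ Tomolen sisu
Dezil: start from *setu.
  rule 1 (unconditioned shift): setu → sesu
  rule 2: no change — sesu
  rule 3 (debuccalisation): sesu → hesu
  ⇒ Dezil hesu
Only *setu yields all of Tasolan sidu, Tomolen sisu, Dezil hesu.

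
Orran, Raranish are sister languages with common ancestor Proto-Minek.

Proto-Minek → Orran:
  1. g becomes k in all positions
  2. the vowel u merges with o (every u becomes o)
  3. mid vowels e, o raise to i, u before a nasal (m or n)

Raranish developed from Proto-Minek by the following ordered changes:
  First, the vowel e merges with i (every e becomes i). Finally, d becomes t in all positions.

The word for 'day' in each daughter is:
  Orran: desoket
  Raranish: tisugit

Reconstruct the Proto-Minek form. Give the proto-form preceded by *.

Position 1: Orran has d, Raranish has t. Orran preserves d here (none of its changes turn any other segment into d), so the proto-segment is *d.
Position 6: Orran has e, Raranish has i. Orran preserves e here (none of its changes turn any other segment into e), so the proto-segment is *e.
Position 4: Orran has o, Raranish has u. Raranish preserves u here (none of its changes turn any other segment into u), so the proto-segment is *u.
This points to *desuget. Verify forward in each daughter:
Orran: *desuget
  desuget → desuket   [unconditioned shift]
  desuket → desoket   [vowel merger]
  desoket (rule 3 does not apply)
  giving Orran desoket.
Raranish: *desuget
  desuget → disugit   [vowel merger]
  disugit → tisugit   [unconditioned shift]
  giving Raranish tisugit.
*desuget is the unique common source.

*desuget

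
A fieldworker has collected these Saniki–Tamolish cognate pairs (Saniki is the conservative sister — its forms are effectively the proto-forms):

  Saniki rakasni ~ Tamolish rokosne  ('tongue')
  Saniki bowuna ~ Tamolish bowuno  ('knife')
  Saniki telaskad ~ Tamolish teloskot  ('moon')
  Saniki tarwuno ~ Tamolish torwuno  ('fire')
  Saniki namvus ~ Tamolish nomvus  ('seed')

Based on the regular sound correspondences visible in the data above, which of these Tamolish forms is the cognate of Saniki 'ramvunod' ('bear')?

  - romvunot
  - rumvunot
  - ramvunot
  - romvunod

romvunot

namvus ~ nomvus — Saniki a corresponds to Tamolish o after a consonant, before a nasal.
telaskad ~ teloskot — Saniki d corresponds to Tamolish t word-finally.
Applying these to Saniki 'ramvunod':
  ramvunod → romvunod   (a→o after a consonant, before a nasal)
  romvunod → romvunot   (d→t word-finally)
So the Tamolish cognate is 'romvunot'.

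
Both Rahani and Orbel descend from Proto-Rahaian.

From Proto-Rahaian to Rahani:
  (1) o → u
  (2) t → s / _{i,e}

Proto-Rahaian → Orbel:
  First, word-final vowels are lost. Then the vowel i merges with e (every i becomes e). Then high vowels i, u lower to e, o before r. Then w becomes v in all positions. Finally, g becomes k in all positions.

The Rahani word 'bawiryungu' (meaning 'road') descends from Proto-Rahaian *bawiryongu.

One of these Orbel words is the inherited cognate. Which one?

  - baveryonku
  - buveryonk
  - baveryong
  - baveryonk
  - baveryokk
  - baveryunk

baveryonk

Orbel: start from *bawiryongu.
  rule 1 (apocope): bawiryongu → bawiryong
  rule 2 (vowel merger): bawiryong → baweryong
  rule 3: no change — baweryong
  rule 4 (unconditioned shift): baweryong → baveryong
  rule 5 (unconditioned shift): baveryong → baveryonk
  ⇒ Orbel baveryonk
Among the options, 'baveryonk' alone shows every Orbel change applied in order.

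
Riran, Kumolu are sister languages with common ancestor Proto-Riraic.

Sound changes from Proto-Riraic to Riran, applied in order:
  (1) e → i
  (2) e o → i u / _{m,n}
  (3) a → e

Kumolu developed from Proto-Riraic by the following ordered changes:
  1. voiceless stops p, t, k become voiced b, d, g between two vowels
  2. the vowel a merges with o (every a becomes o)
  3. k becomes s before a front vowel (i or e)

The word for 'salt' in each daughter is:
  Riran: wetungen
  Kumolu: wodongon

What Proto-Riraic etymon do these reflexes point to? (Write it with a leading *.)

Position 3: Riran has t, Kumolu has d. Riran preserves t here (none of its changes turn any other segment into t), so the proto-segment is *t.
Position 2: Riran has e, Kumolu has o. In Riran, e can only continue *a, so the proto-segment is *a.
This points to *watongan. Verify forward in each daughter:
Riran: *watongan > watungan > wetungen  (by pre-nasal raising, vowel merger)
Kumolu: start from *watongan.
  rule 1 (intervocalic voicing): watongan → wadongan
  rule 2 (vowel merger): wadongan → wodongon
  rule 3: no change — wodongon
  ⇒ Kumolu wodongon
Only *watongan yields all of Riran wetungen, Kumolu wodongon.

*watongan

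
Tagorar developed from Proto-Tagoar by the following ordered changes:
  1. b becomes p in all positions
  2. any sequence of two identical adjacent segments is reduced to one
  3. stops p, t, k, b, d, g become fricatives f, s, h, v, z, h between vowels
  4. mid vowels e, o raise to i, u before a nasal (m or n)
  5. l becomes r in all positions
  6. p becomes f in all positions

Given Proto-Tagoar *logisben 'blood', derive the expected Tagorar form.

Tagorar: *logisben > logispen > lohispen > lohispin > rohispin > rohisfin  (by unconditioned shift, intervocalic lenition, pre-nasal raising, unconditioned shift, unconditioned shift)

rohisfin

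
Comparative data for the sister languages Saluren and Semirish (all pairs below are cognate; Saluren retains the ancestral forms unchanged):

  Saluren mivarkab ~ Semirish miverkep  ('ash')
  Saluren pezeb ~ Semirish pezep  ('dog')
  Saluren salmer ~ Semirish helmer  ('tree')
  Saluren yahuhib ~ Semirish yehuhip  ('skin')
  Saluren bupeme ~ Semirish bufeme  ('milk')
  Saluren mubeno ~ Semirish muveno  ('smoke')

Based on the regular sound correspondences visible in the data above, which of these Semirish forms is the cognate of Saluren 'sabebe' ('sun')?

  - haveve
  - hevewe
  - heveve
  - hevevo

heveve

salmer ~ helmer — Saluren s corresponds to Semirish h word-initially before a back vowel.
mivarkab ~ miverkep — Saluren a corresponds to Semirish e after a consonant, before a labial obstruent.
mubeno ~ muveno — Saluren b corresponds to Semirish v between vowels (before a front vowel).
Applying these to Saluren 'sabebe':
  sabebe → habebe   (s→h word-initially before a back vowel)
  habebe → hebebe   (a→e after a consonant, before a labial obstruent)
  hebebe → hevebe   (b→v between vowels (before a front vowel))
  hevebe → heveve   (b→v between vowels (before a front vowel))
So the Semirish cognate is 'heveve'.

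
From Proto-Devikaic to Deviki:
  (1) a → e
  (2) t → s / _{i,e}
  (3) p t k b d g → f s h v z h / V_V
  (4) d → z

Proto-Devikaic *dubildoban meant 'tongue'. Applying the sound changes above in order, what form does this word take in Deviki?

Deviki: *dubildoban > dubildoben > duvildoven > zuvilzoven  (by vowel merger, intervocalic lenition, unconditioned shift)

zuvilzoven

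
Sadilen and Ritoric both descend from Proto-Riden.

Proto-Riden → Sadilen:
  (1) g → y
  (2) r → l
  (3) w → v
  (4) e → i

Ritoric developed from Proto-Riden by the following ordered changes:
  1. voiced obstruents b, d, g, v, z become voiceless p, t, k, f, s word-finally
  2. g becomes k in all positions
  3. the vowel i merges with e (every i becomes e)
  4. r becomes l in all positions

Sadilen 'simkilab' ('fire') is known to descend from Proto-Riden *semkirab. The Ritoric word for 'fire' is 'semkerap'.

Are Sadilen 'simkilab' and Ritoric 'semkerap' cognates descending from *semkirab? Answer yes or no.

Derive the expected Ritoric reflex of *semkirab:
Ritoric: *semkirab > semkirap > semkerap > semkelap  (by final devoicing, vowel merger, unconditioned shift)
The regular Ritoric reflex would be 'semkelap', but the attested form is 'semkerap'. The correspondence is irregular, so they are not cognates (the Ritoric form has a different source).

no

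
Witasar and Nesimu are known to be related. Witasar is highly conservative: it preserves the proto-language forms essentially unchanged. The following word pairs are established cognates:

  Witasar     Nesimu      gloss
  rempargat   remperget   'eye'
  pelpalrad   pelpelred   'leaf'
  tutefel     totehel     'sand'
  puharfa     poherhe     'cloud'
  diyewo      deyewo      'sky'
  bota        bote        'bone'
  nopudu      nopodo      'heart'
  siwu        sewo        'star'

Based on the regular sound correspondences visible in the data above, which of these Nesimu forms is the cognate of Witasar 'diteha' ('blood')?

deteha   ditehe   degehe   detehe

detehe

diyewo ~ deyewo, siwu ~ sewo — Witasar i corresponds to Nesimu e after a consonant, before a consonant other than r, m, n, p, b, f, v.
puharfa ~ poherhe, bota ~ bote — Witasar a corresponds to Nesimu e word-finally.
Applying these to Witasar 'diteha':
  diteha → deteha   (i→e after a consonant, before a consonant other than r, m, n, p, b, f, v)
  deteha → detehe   (a→e word-finally)
So the Nesimu cognate is 'detehe'.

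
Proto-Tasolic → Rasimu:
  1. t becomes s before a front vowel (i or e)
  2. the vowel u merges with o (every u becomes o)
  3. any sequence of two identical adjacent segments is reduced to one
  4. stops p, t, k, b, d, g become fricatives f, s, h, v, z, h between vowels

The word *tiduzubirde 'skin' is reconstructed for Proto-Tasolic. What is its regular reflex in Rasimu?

sizozovirde

Rasimu: *tiduzubirde > siduzubirde > sidozobirde > sizozovirde  (by palatalisation, vowel merger, intervocalic lenition)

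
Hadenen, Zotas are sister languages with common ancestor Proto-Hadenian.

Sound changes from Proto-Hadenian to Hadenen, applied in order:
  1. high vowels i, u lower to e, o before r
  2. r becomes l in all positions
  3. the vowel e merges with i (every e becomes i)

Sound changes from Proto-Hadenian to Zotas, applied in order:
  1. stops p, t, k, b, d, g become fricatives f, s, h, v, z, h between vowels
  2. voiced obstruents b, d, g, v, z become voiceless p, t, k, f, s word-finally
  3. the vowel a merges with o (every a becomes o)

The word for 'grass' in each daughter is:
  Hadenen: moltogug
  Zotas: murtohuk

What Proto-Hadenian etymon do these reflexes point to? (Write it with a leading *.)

Position 2: Hadenen has o, Zotas has u. Zotas preserves u here (none of its changes turn any other segment into u), so the proto-segment is *u.
Position 8: Hadenen has g, Zotas has k. Hadenen preserves g here (none of its changes turn any other segment into g), so the proto-segment is *g.
Position 6: Hadenen has g, Zotas has h. Hadenen preserves g here (none of its changes turn any other segment into g), so the proto-segment is *g.
Verify the candidate proto-form against each daughter:
Hadenen: *murtogug > mortogug > moltogug  (by pre-rhotic lowering, unconditioned shift)
Zotas: *murtogug
  murtogug → murtohug   [intervocalic lenition]
  murtohug → murtohuk   [final devoicing]
  murtohuk (rule 3 does not apply)
  giving Zotas murtohuk.
Only *murtogug yields all of Hadenen moltogug, Zotas murtohuk.

*murtogug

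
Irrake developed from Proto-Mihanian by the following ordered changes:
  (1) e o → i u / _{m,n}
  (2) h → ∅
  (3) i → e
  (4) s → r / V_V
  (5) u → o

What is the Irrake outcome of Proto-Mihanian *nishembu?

Irrake: *nishembu
  nishembu → nishimbu   [pre-nasal raising]
  nishimbu → nisimbu   [h-loss]
  nisimbu → nesembu   [vowel merger]
  nesembu → nerembu   [rhotacism]
  nerembu → nerembo   [vowel merger]
  giving Irrake nerembo.

nerembo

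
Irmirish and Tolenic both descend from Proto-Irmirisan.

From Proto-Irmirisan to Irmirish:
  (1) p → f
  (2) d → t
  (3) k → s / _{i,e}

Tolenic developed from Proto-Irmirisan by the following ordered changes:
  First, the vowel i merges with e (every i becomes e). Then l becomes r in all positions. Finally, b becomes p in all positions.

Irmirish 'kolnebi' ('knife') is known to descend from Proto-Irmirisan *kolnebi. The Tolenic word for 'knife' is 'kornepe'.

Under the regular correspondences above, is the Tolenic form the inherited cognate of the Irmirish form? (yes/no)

Derive the expected Tolenic reflex of *kolnebi:
Tolenic: *kolnebi
  kolnebi → kolnebe   [vowel merger]
  kolnebe → kornebe   [unconditioned shift]
  kornebe → kornepe   [unconditioned shift]
  giving Tolenic kornepe.
Tolenic 'kornepe' matches the regular reflex exactly, so the pair is cognate.

yes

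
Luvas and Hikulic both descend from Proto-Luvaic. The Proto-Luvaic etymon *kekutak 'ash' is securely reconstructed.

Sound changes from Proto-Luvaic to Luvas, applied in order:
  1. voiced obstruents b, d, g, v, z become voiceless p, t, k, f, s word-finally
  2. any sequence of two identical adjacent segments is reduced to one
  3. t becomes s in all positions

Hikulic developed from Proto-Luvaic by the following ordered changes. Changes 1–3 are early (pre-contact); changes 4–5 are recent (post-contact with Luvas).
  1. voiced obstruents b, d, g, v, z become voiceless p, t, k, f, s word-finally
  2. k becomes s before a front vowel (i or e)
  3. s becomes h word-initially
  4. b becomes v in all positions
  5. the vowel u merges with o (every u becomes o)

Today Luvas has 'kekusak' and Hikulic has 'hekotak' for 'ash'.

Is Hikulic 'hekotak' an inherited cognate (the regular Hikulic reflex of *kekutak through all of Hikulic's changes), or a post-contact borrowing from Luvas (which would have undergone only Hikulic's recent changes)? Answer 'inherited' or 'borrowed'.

If inherited, *kekutak would pass through all of Hikulic's changes:
Hikulic: *kekutak
  kekutak (rule 1 does not apply)
  kekutak → sekutak   [palatalisation]
  sekutak → hekutak   [debuccalisation]
  hekutak (rule 4 does not apply)
  hekutak → hekotak   [vowel merger]
  giving Hikulic hekotak.
If borrowed from Luvas 'kekusak' after the early changes, it would undergo only the recent ones:
  rule 4 (unconditioned shift): no change (kekusak)
  rule 5 (vowel merger): kekusak → kekosak
  ⇒ as a loan: kekosak
Hikulic 'hekotak' matches the inherited outcome exactly, so it is an inherited cognate, not a loan.

inherited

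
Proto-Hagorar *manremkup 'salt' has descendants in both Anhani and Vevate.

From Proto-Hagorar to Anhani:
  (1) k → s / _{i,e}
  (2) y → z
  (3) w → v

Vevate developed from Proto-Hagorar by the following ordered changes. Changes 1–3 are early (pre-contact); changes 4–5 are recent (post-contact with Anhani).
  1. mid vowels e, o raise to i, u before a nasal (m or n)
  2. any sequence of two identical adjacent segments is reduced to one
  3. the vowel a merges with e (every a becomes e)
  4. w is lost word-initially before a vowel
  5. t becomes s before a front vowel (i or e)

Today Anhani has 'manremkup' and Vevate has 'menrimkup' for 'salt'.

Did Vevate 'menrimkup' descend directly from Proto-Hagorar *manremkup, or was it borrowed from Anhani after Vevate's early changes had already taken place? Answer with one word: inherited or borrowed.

If inherited, *manremkup would pass through all of Vevate's changes:
Vevate: start from *manremkup.
  rule 1 (pre-nasal raising): manremkup → manrimkup
  rule 2: no change — manrimkup
  rule 3 (vowel merger): manrimkup → menrimkup
  rule 4: no change — menrimkup
  rule 5: no change — menrimkup
  ⇒ Vevate menrimkup
If borrowed from Anhani 'manremkup' after the early changes, it would undergo only the recent ones:
  rule 4 (glide loss): no change (manremkup)
  rule 5 (palatalisation): no change (manremkup)
  ⇒ as a loan: manremkup
Vevate 'menrimkup' matches the inherited outcome exactly, so it is an inherited cognate, not a loan.

inherited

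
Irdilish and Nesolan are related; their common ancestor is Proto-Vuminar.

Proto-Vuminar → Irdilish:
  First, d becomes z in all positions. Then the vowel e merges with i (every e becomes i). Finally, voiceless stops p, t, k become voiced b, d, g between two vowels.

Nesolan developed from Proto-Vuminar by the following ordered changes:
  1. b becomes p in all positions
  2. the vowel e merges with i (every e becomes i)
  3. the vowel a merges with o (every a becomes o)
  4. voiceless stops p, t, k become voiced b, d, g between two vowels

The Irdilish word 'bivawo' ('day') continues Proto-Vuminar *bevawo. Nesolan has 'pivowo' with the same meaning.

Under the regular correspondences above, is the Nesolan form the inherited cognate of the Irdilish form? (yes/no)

yes

Derive the expected Nesolan reflex of *bevawo:
Nesolan: *bevawo > pevawo > pivawo > pivowo  (by unconditioned shift, vowel merger, vowel merger)
Nesolan 'pivowo' matches the regular reflex exactly, so the pair is cognate.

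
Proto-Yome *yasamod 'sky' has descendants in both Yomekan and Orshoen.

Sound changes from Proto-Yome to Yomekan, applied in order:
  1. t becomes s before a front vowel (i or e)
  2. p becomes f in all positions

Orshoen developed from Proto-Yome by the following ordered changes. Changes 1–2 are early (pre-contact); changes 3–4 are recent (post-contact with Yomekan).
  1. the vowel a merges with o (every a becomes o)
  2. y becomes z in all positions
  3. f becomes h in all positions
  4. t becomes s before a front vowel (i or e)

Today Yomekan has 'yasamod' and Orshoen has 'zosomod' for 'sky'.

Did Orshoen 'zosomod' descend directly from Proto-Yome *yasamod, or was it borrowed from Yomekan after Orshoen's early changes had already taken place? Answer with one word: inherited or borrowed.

inherited

If inherited, *yasamod would pass through all of Orshoen's changes:
Orshoen: start from *yasamod.
  rule 1 (vowel merger): yasamod → yosomod
  rule 2 (unconditioned shift): yosomod → zosomod
  rule 3: no change — zosomod
  rule 4: no change — zosomod
  ⇒ Orshoen zosomod
If borrowed from Yomekan 'yasamod' after the early changes, it would undergo only the recent ones:
  rule 3 (unconditioned shift): no change (yasamod)
  rule 4 (palatalisation): no change (yasamod)
  ⇒ as a loan: yasamod
Orshoen 'zosomod' matches the inherited outcome exactly, so it is an inherited cognate, not a loan.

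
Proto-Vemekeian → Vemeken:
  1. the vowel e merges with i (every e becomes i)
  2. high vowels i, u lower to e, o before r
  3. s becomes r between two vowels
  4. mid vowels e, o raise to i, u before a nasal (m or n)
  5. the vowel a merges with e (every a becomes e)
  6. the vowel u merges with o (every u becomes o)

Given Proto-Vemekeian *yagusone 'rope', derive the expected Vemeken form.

yegoroni

Vemeken: *yagusone > yagusoni > yaguroni > yaguruni > yeguruni > yegoroni  (by vowel merger, rhotacism, pre-nasal raising, vowel merger, vowel merger)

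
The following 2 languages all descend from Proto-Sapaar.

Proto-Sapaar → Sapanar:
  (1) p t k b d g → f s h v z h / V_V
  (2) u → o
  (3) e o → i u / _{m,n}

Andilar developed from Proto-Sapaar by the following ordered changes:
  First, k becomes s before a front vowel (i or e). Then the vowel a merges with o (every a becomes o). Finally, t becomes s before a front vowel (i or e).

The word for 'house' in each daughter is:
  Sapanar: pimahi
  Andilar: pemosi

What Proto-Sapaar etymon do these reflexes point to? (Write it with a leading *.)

*pemaki

Position 2: Sapanar has i, Andilar has e. Andilar preserves e here (none of its changes turn any other segment into e), so the proto-segment is *e.
Position 4: Sapanar has a, Andilar has o. Sapanar preserves a here (none of its changes turn any other segment into a), so the proto-segment is *a.
Continuing position by position gives *pemaki; check it forward:
Sapanar: *pemaki > pemahi > pimahi  (by intervocalic lenition, pre-nasal raising)
Andilar: start from *pemaki.
  rule 1 (palatalisation): pemaki → pemasi
  rule 2 (vowel merger): pemasi → pemosi
  rule 3: no change — pemosi
  ⇒ Andilar pemosi
No other proto-form is consistent with every reflex, so the reconstruction is *pemaki.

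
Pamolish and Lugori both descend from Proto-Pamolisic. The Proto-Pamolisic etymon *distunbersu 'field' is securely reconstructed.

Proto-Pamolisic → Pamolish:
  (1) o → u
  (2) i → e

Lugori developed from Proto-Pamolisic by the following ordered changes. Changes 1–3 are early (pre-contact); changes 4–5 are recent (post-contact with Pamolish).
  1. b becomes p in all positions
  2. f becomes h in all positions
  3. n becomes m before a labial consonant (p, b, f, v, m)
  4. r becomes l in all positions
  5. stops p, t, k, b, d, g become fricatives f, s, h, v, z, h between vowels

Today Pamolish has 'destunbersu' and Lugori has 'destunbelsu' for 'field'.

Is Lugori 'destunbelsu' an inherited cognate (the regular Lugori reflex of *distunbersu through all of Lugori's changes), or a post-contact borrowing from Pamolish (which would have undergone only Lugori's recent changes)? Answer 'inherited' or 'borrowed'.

If inherited, *distunbersu would pass through all of Lugori's changes:
Lugori: *distunbersu > distunpersu > distumpersu > distumpelsu  (by unconditioned shift, nasal place assimilation, unconditioned shift)
If borrowed from Pamolish 'destunbersu' after the early changes, it would undergo only the recent ones:
  rule 4 (unconditioned shift): destunbersu → destunbelsu
  rule 5 (intervocalic lenition): no change (destunbelsu)
  ⇒ as a loan: destunbelsu
Lugori 'destunbelsu' matches the loan outcome 'destunbelsu', not the inherited 'distumpelsu' — it skipped the early Lugori changes, so it was borrowed from Pamolish.

borrowed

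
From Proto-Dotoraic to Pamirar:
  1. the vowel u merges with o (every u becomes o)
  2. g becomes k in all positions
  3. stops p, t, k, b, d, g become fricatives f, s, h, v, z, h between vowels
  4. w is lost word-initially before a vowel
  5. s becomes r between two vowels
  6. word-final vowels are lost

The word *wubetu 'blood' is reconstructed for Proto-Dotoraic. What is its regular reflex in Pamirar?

over

Pamirar: *wubetu
  wubetu → wobeto   [vowel merger]
  wobeto (rule 2 does not apply)
  wobeto → woveso   [intervocalic lenition]
  woveso → oveso   [glide loss]
  oveso → overo   [rhotacism]
  overo → over   [apocope]
  giving Pamirar over.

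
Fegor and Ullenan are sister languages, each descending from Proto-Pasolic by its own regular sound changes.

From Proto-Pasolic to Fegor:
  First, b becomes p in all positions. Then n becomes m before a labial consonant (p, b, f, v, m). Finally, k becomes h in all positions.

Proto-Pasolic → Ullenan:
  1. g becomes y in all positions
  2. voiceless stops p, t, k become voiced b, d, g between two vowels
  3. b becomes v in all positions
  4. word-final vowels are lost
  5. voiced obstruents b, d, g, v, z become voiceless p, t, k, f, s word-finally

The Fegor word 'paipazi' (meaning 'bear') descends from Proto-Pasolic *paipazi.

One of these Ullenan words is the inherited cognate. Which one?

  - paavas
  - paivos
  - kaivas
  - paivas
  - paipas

Ullenan: *paipazi > paibazi > paivazi > paivaz > paivas  (by intervocalic voicing, unconditioned shift, apocope, final devoicing)
The other candidates each miss or misapply at least one Ullenan change.

paivas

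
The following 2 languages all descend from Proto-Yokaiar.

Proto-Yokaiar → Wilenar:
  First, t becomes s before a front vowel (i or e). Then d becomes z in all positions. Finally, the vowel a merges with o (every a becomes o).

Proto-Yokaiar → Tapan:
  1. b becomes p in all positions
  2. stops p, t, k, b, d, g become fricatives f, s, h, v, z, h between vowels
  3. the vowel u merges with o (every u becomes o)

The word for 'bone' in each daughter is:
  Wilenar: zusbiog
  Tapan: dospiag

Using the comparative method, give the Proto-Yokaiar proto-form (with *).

Position 2: Wilenar has u, Tapan has o. Wilenar preserves u here (none of its changes turn any other segment into u), so the proto-segment is *u.
Position 4: Wilenar has b, Tapan has p. Wilenar preserves b here (none of its changes turn any other segment into b), so the proto-segment is *b.
Position 6: Wilenar has o, Tapan has a. Tapan preserves a here (none of its changes turn any other segment into a), so the proto-segment is *a.
Continuing position by position gives *dusbiag; check it forward:
Wilenar: start from *dusbiag.
  rule 1: no change — dusbiag
  rule 2 (unconditioned shift): dusbiag → zusbiag
  rule 3 (vowel merger): zusbiag → zusbiog
  ⇒ Wilenar zusbiog
Tapan: start from *dusbiag.
  rule 1 (unconditioned shift): dusbiag → duspiag
  rule 2: no change — duspiag
  rule 3 (vowel merger): duspiag → dospiag
  ⇒ Tapan dospiag
No other proto-form is consistent with every reflex, so the reconstruction is *dusbiag.

*dusbiag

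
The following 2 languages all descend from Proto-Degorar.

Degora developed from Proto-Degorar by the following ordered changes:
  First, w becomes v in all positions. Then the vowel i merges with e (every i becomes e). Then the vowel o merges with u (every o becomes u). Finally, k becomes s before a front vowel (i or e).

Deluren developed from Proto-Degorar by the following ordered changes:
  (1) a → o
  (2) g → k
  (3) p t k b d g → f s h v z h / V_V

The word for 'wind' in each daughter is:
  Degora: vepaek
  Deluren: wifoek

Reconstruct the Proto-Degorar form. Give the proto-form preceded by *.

*wipaek

Position 4: Degora has a, Deluren has o. Degora preserves a here (none of its changes turn any other segment into a), so the proto-segment is *a.
Position 2: Degora has e, Deluren has i. Deluren preserves i here (none of its changes turn any other segment into i), so the proto-segment is *i.
This points to *wipaek. Verify forward in each daughter:
Degora: *wipaek
  wipaek → vipaek   [unconditioned shift]
  vipaek → vepaek   [vowel merger]
  vepaek (rule 3 does not apply)
  vepaek (rule 4 does not apply)
  giving Degora vepaek.
Deluren: start from *wipaek.
  rule 1 (vowel merger): wipaek → wipoek
  rule 2: no change — wipoek
  rule 3 (intervocalic lenition): wipoek → wifoek
  ⇒ Deluren wifoek
Only *wipaek yields all of Degora vepaek, Deluren wifoek.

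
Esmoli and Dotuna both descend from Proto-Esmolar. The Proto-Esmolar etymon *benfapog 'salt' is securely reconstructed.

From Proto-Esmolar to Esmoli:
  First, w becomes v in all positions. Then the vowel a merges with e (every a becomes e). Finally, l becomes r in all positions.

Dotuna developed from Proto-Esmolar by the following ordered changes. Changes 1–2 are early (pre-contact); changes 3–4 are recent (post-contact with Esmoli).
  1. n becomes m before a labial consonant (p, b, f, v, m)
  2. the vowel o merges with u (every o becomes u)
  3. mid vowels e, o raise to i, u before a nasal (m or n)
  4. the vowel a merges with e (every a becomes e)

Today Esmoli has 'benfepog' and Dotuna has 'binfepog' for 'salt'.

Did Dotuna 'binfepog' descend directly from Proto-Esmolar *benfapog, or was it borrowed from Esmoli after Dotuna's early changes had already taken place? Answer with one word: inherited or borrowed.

borrowed

If inherited, *benfapog would pass through all of Dotuna's changes:
Dotuna: start from *benfapog.
  rule 1 (nasal place assimilation): benfapog → bemfapog
  rule 2 (vowel merger): bemfapog → bemfapug
  rule 3 (pre-nasal raising): bemfapug → bimfapug
  rule 4 (vowel merger): bimfapug → bimfepug
  ⇒ Dotuna bimfepug
If borrowed from Esmoli 'benfepog' after the early changes, it would undergo only the recent ones:
  rule 3 (pre-nasal raising): benfepog → binfepog
  rule 4 (vowel merger): no change (binfepog)
  ⇒ as a loan: binfepog
Dotuna 'binfepog' matches the loan outcome 'binfepog', not the inherited 'bimfepug' — it skipped the early Dotuna changes, so it was borrowed from Esmoli.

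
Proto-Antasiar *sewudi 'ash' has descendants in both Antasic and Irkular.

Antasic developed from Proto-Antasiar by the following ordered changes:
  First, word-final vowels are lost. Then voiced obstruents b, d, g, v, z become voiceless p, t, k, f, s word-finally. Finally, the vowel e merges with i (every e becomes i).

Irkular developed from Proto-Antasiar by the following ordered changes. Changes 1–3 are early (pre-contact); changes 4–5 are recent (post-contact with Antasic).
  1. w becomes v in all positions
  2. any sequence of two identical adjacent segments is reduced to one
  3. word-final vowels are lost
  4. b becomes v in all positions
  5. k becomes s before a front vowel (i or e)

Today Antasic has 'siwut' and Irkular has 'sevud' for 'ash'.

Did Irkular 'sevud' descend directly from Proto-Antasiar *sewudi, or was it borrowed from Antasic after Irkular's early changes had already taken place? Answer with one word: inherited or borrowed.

inherited

If inherited, *sewudi would pass through all of Irkular's changes:
Irkular: start from *sewudi.
  rule 1 (unconditioned shift): sewudi → sevudi
  rule 2: no change — sevudi
  rule 3 (apocope): sevudi → sevud
  rule 4: no change — sevud
  rule 5: no change — sevud
  ⇒ Irkular sevud
If borrowed from Antasic 'siwut' after the early changes, it would undergo only the recent ones:
  rule 4 (unconditioned shift): no change (siwut)
  rule 5 (palatalisation): no change (siwut)
  ⇒ as a loan: siwut
Irkular 'sevud' matches the inherited outcome exactly, so it is an inherited cognate, not a loan.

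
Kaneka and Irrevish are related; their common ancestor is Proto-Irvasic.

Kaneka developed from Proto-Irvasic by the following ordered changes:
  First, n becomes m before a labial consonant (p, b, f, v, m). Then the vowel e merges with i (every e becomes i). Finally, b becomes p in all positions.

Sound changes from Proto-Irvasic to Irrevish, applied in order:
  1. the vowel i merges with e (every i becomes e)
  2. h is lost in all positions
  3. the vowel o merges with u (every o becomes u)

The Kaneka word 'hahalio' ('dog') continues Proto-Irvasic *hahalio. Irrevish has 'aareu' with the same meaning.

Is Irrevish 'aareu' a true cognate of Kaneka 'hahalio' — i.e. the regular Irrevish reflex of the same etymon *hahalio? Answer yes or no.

no

Derive the expected Irrevish reflex of *hahalio:
Irrevish: start from *hahalio.
  rule 1 (vowel merger): hahalio → hahaleo
  rule 2 (h-loss): hahaleo → aaleo
  rule 3 (vowel merger): aaleo → aaleu
  ⇒ Irrevish aaleu
The regular Irrevish reflex would be 'aaleu', but the attested form is 'aareu'. The correspondence is irregular, so they are not cognates (the Irrevish form has a different source).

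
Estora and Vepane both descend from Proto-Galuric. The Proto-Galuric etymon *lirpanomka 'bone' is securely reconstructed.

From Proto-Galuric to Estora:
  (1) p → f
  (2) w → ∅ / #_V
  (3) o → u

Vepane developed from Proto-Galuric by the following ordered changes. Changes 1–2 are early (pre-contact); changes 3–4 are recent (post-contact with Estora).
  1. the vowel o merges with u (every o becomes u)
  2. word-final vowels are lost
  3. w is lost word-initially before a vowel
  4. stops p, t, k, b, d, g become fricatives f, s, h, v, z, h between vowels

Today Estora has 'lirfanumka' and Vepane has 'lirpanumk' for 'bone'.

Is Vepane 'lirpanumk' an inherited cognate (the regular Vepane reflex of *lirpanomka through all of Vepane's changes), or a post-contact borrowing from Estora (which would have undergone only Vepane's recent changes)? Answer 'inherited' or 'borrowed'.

If inherited, *lirpanomka would pass through all of Vepane's changes:
Vepane: start from *lirpanomka.
  rule 1 (vowel merger): lirpanomka → lirpanumka
  rule 2 (apocope): lirpanumka → lirpanumk
  rule 3: no change — lirpanumk
  rule 4: no change — lirpanumk
  ⇒ Vepane lirpanumk
If borrowed from Estora 'lirfanumka' after the early changes, it would undergo only the recent ones:
  rule 3 (glide loss): no change (lirfanumka)
  rule 4 (intervocalic lenition): no change (lirfanumka)
  ⇒ as a loan: lirfanumka
Vepane 'lirpanumk' matches the inherited outcome exactly, so it is an inherited cognate, not a loan.

inherited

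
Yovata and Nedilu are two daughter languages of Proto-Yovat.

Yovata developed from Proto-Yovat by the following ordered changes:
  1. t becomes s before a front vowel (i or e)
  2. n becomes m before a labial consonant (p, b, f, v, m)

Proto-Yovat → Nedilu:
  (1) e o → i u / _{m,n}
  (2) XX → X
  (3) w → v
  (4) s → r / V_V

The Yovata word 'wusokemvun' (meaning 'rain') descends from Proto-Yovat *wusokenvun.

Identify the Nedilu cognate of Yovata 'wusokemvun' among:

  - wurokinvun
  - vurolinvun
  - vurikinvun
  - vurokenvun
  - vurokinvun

Nedilu: start from *wusokenvun.
  rule 1 (pre-nasal raising): wusokenvun → wusokinvun
  rule 2: no change — wusokinvun
  rule 3 (unconditioned shift): wusokinvun → vusokinvun
  rule 4 (rhotacism): vusokinvun → vurokinvun
  ⇒ Nedilu vurokinvun
Only 'vurokinvun' matches the regular Nedilu development of *wusokenvun.

vurokinvun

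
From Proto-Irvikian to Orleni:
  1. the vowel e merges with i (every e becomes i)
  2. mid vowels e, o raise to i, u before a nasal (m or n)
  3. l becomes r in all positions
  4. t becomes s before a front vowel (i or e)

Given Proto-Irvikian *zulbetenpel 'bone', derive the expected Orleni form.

zurbisinpir

Orleni: start from *zulbetenpel.
  rule 1 (vowel merger): zulbetenpel → zulbitinpil
  rule 2: no change — zulbitinpil
  rule 3 (unconditioned shift): zulbitinpil → zurbitinpir
  rule 4 (palatalisation): zurbitinpir → zurbisinpir
  ⇒ Orleni zurbisinpir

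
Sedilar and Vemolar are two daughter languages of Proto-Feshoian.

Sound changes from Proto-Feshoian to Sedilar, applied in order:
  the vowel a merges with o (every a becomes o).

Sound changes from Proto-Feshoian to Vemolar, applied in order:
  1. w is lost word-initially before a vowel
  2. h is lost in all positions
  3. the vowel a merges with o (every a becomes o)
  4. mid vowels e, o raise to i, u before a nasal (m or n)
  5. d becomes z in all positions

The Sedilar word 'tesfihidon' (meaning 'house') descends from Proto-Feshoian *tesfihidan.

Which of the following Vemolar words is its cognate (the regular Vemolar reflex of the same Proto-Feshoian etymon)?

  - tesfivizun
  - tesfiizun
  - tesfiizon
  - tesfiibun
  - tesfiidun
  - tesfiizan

tesfiizun

Vemolar: *tesfihidan
  tesfihidan (rule 1 does not apply)
  tesfihidan → tesfiidan   [h-loss]
  tesfiidan → tesfiidon   [vowel merger]
  tesfiidon → tesfiidun   [pre-nasal raising]
  tesfiidun → tesfiizun   [unconditioned shift]
  giving Vemolar tesfiizun.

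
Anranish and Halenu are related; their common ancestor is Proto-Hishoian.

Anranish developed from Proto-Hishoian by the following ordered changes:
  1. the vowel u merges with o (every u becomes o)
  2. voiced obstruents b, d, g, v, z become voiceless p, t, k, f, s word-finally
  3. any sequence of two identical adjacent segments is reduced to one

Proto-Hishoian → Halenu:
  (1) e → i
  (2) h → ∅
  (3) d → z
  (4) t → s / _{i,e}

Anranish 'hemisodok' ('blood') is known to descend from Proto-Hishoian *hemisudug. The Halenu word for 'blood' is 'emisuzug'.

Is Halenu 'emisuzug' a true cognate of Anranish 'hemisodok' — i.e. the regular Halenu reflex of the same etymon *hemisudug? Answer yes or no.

Derive the expected Halenu reflex of *hemisudug:
Halenu: *hemisudug > himisudug > imisudug > imisuzug  (by vowel merger, h-loss, unconditioned shift)
The regular Halenu reflex would be 'imisuzug', but the attested form is 'emisuzug'. The correspondence is irregular, so they are not cognates (the Halenu form has a different source).

no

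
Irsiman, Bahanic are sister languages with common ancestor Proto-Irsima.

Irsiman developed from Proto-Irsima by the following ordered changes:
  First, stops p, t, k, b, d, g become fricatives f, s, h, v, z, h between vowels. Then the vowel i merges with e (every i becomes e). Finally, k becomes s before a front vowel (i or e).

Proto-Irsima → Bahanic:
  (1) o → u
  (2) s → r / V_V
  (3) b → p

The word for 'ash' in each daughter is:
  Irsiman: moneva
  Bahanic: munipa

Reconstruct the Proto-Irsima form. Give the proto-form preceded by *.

*moniba

Position 2: Irsiman has o, Bahanic has u. Irsiman preserves o here (none of its changes turn any other segment into o), so the proto-segment is *o.
Position 5: Irsiman has v, Bahanic has p. Taking the neighbouring segments as reconstructed: Irsiman v could go back to *b or *v; Bahanic p could go back to *p or *b — the one source consistent with every daughter is *b.
Verify the candidate proto-form against each daughter:
Irsiman: start from *moniba.
  rule 1 (intervocalic lenition): moniba → moniva
  rule 2 (vowel merger): moniva → moneva
  rule 3: no change — moneva
  ⇒ Irsiman moneva
Bahanic: *moniba > muniba > munipa  (by vowel merger, unconditioned shift)
Only *moniba yields all of Irsiman moneva, Bahanic munipa.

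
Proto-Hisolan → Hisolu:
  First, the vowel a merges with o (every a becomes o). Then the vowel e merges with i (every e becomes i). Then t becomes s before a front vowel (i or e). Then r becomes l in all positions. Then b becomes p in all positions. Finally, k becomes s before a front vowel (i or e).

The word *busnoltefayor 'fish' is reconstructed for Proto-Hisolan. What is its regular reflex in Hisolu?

Hisolu: *busnoltefayor
  busnoltefayor → busnoltefoyor   [vowel merger]
  busnoltefoyor → busnoltifoyor   [vowel merger]
  busnoltifoyor → busnolsifoyor   [palatalisation]
  busnolsifoyor → busnolsifoyol   [unconditioned shift]
  busnolsifoyol → pusnolsifoyol   [unconditioned shift]
  pusnolsifoyol (rule 6 does not apply)
  giving Hisolu pusnolsifoyol.

pusnolsifoyol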